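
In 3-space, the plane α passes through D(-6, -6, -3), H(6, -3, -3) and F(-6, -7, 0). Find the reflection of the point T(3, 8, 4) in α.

DH = (12, 3, 0), DF = (0, -1, 3); a normal to α is DH × DF = (9, -36, -12).
Using D: α has equation 9x - 36y - 12z = 198.
λ = (n·T − d)/|n|² = (-309 − 198)/1521 = -1/3.
Reflection = T − 2λn = (3, 8, 4) − (-2/3)·(9, -36, -12) = (9, -16, -4).

(9, -16, -4)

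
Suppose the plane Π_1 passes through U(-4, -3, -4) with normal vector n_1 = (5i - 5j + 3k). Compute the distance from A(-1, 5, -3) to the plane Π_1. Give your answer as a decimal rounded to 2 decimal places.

2.86

Π_1: n_1·r = n_1·U gives 5x - 5y + 3z = -17.
n·A − d = (5)·(-1) + (-5)·(5) + (3)·(-3) − (-17) = -22; |n| = √59.
Distance = |-22| / √59 = 22/√59 ≈ 2.86.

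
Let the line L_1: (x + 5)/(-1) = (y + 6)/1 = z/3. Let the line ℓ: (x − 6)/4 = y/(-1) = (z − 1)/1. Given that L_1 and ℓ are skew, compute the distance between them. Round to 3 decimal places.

L_1 has direction (-1, 1, 3) through (-5, -6, 0).
ℓ has direction (4, -1, 1) through (6, 0, 1).
Common perpendicular direction n = (-1, 1, 3) × (4, -1, 1) = (4, 13, -3).
With w = (6, 0, 1) − (-5, -6, 0) = (11, 6, 1), w · n = 119.
Distance = |w · n| / |n| = |119| / √194 ≈ 8.544.

8.544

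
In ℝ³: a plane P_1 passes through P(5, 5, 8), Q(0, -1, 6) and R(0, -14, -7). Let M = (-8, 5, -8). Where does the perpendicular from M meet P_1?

PQ = (-5, -6, -2), PR = (-5, -19, -15); a normal to P_1 is PQ × PR = (52, -65, 65).
Using P: P_1 has equation 52x - 65y + 65z = 455.
Foot = M − λn with λ = (n·M − d)/|n|² = (-1261 − 455)/11154 = -2/13.
Foot = (-8, 5, -8) − (-2/13)·(52, -65, 65) = (0, -5, 2).

(0, -5, 2)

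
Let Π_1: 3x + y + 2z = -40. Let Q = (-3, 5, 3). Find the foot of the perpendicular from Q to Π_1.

Foot = Q − λn with λ = (n·Q − d)/|n|² = (2 − (-40))/14 = 3.
Foot = (-3, 5, 3) − 3·(3, 1, 2) = (-12, 2, -3).

(-12, 2, -3)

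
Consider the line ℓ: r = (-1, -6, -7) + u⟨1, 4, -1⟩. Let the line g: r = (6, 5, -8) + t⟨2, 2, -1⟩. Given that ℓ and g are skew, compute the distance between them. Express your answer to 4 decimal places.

Common perpendicular direction n = (1, 4, -1) × (2, 2, -1) = (-2, -1, -6).
With w = (6, 5, -8) − (-1, -6, -7) = (7, 11, -1), w · n = -19.
Distance = |w · n| / |n| = |-19| / √41 ≈ 2.9673.

2.9673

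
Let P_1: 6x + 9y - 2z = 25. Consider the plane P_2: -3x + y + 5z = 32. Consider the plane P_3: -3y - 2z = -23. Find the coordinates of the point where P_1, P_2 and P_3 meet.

(2, 3, 7)

Solving the 3×3 linear system 6x + 9y - 2z = 25, -3x + y + 5z = 32, -3y - 2z = -23 (e.g. by elimination or Cramer's rule, determinant = 6) gives (2, 3, 7).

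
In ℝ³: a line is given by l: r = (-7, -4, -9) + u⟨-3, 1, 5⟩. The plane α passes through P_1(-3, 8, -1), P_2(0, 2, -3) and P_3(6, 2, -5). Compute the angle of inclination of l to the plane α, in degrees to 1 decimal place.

37.4

P_1P_2 = (3, -6, -2), P_1P_3 = (9, -6, -4); a normal to α is P_1P_2 × P_1P_3 = (12, -6, 36).
Using P_1: α has equation 12x - 6y + 36z = -120.
sin θ = |n·v| / (|n||v|) = |138| / (√1476 · √35) = 0.60716.
θ ≈ 37.4°.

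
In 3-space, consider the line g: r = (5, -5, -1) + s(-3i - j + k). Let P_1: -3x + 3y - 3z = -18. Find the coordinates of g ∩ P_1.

Substitute r = (5, -5, -1) + t(-3, -1, 1) into the plane: -27 + 3t = -18, so t = 3.
Intersection: (5, -5, -1) + 3·(-3, -1, 1) = (-4, -8, 2).

(-4, -8, 2)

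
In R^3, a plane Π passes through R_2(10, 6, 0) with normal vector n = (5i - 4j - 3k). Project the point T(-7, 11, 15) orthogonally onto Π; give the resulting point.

Π: n·r = n·R_2 gives 5x - 4y - 3z = 26.
Foot = T − λn with λ = (n·T − d)/|n|² = (-124 − 26)/50 = -3.
Foot = (-7, 11, 15) − (-3)·(5, -4, -3) = (8, -1, 6).

(8, -1, 6)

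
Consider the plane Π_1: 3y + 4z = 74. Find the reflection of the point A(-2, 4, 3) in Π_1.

λ = (n·A − d)/|n|² = (24 − 74)/25 = -2.
Reflection = A − 2λn = (-2, 4, 3) − (-4)·(0, 3, 4) = (-2, 16, 19).

(-2, 16, 19)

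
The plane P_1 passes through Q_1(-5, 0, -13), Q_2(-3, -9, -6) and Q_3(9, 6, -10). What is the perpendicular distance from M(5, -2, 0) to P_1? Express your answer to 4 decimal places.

Q_1Q_2 = (2, -9, 7), Q_1Q_3 = (14, 6, 3); a normal to P_1 is Q_1Q_2 × Q_1Q_3 = (-69, 92, 138).
Using Q_1: P_1 has equation -69x + 92y + 138z = -1449.
n·M − d = (-69)·(5) + (92)·(-2) + (138)·(0) − (-1449) = 920; |n| = √32269.
Distance = |920| / √32269 = 920/√32269 ≈ 5.1215.

5.1215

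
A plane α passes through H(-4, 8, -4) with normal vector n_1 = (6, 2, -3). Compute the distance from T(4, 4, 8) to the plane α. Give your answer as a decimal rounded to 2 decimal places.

α: n_1·r = n_1·H gives 6x + 2y - 3z = 4.
n·T − d = (6)·(4) + (2)·(4) + (-3)·(8) − 4 = 4; |n| = √49.
Distance = |4| / √49 = 4/√49 ≈ 0.57.

0.57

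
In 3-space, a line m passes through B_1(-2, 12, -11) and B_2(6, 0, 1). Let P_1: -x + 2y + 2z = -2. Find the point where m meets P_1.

(4, 3, -2)

A direction vector for m is B_2 − B_1 = (8, -12, 12).
Substitute r = (-2, 12, -11) + t(8, -12, 12) into the plane: 4 + (-8)t = -2, so t = 3/4.
Intersection: (-2, 12, -11) + (3/4)·(8, -12, 12) = (4, 3, -2).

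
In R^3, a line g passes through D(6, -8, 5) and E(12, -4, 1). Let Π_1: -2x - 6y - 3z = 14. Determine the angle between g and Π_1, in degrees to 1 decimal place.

A direction vector for g is E − D = (6, 4, -4).
sin θ = |n·v| / (|n||v|) = |-24| / (√49 · √68) = 0.41578.
θ ≈ 24.6°.

24.6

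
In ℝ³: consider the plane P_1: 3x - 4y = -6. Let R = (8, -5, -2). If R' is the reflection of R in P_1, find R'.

(-4, 11, -2)

λ = (n·R − d)/|n|² = (44 − (-6))/25 = 2.
Reflection = R − 2λn = (8, -5, -2) − 4·(3, -4, 0) = (-4, 11, -2).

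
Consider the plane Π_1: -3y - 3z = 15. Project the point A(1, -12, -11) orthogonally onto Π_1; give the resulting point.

Foot = A − λn with λ = (n·A − d)/|n|² = (69 − 15)/18 = 3.
Foot = (1, -12, -11) − 3·(0, -3, -3) = (1, -3, -2).

(1, -3, -2)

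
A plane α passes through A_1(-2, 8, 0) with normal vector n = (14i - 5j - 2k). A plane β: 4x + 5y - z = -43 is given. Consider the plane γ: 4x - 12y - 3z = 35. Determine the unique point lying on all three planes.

α: n·r = n·A_1 gives 14x - 5y - 2z = -68.
Solving the 3×3 linear system 14x - 5y - 2z = -68, 4x + 5y - z = -43, 4x - 12y - 3z = 35 (e.g. by elimination or Cramer's rule, determinant = -282) gives (-7, -4, -5).

(-7, -4, -5)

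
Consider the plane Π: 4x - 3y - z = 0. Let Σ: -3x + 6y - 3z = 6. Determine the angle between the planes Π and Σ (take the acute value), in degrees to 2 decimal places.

cos θ = |n₁·n₂| / (|n₁||n₂|) = |-27| / (√26 · √54).
θ = arccos(0.72058) ≈ 43.90°.

43.90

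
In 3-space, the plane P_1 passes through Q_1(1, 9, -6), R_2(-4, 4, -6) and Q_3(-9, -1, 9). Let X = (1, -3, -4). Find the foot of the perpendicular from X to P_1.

Q_1R_2 = (-5, -5, 0), Q_1Q_3 = (-10, -10, 15); a normal to P_1 is Q_1R_2 × Q_1Q_3 = (-75, 75, 0).
Using Q_1: P_1 has equation -75x + 75y = 600.
Foot = X − λn with λ = (n·X − d)/|n|² = (-300 − 600)/11250 = -2/25.
Foot = (1, -3, -4) − (-2/25)·(-75, 75, 0) = (-5, 3, -4).

(-5, 3, -4)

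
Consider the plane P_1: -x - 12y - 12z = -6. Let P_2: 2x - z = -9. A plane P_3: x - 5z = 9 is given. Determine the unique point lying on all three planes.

(-6, 4, -3)

Solving the 3×3 linear system -x - 12y - 12z = -6, 2x - z = -9, x - 5z = 9 (e.g. by elimination or Cramer's rule, determinant = -108) gives (-6, 4, -3).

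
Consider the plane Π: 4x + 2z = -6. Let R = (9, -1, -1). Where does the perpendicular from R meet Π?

Foot = R − λn with λ = (n·R − d)/|n|² = (34 − (-6))/20 = 2.
Foot = (9, -1, -1) − 2·(4, 0, 2) = (1, -1, -5).

(1, -1, -5)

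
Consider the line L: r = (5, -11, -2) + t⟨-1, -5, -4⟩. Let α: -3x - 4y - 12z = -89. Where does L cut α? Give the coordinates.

Substitute r = (5, -11, -2) + t(-1, -5, -4) into the plane: 53 + 71t = -89, so t = -2.
Intersection: (5, -11, -2) + (-2)·(-1, -5, -4) = (7, -1, 6).

(7, -1, 6)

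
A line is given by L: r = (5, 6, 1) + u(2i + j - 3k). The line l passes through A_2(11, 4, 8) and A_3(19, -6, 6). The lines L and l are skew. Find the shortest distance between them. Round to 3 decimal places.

A direction vector for l is A_3 − A_2 = (8, -10, -2).
Common perpendicular direction n = (2, 1, -3) × (8, -10, -2) = (-32, -20, -28).
With w = (11, 4, 8) − (5, 6, 1) = (6, -2, 7), w · n = -348.
Distance = |w · n| / |n| = |-348| / √2208 ≈ 7.406.

7.406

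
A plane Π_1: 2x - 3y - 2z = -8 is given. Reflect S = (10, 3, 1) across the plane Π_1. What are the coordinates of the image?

λ = (n·S − d)/|n|² = (9 − (-8))/17 = 1.
Reflection = S − 2λn = (10, 3, 1) − 2·(2, -3, -2) = (6, 9, 5).

(6, 9, 5)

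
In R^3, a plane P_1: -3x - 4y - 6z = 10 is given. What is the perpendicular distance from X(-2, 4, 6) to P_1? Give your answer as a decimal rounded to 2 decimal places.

7.17

n·X − d = (-3)·(-2) + (-4)·(4) + (-6)·(6) − 10 = -56; |n| = √61.
Distance = |-56| / √61 = 56/√61 ≈ 7.17.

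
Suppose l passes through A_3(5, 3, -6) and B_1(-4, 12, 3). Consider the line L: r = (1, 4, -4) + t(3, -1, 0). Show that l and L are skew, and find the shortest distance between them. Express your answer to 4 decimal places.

A direction vector for l is B_1 − A_3 = (-9, 9, 9).
Common perpendicular direction n = (-9, 9, 9) × (3, -1, 0) = (9, 27, -18).
With w = (1, 4, -4) − (5, 3, -6) = (-4, 1, 2), w · n = -45.
Since n ≠ 0 the lines are not parallel, and w · n = -45 ≠ 0 so they do not intersect; hence they are skew.
Distance = |w · n| / |n| = |-45| / √1134 ≈ 1.3363.

1.3363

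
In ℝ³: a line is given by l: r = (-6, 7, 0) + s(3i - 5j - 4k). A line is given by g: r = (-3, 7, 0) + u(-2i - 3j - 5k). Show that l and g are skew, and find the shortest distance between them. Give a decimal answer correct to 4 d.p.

Common perpendicular direction n = (3, -5, -4) × (-2, -3, -5) = (13, 23, -19).
With w = (-3, 7, 0) − (-6, 7, 0) = (3, 0, 0), w · n = 39.
Since n ≠ 0 the lines are not parallel, and w · n = 39 ≠ 0 so they do not intersect; hence they are skew.
Distance = |w · n| / |n| = |39| / √1059 ≈ 1.1984.

1.1984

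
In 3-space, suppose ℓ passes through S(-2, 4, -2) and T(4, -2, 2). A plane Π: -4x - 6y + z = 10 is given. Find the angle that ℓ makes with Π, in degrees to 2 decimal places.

13.55

A direction vector for ℓ is T − S = (6, -6, 4).
sin θ = |n·v| / (|n||v|) = |16| / (√53 · √88) = 0.23428.
θ ≈ 13.55°.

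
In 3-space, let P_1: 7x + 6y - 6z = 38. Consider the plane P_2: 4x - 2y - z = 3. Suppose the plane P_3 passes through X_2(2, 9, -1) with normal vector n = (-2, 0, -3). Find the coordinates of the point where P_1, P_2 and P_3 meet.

P_3: n·r = n·X_2 gives -2x - 3z = -1.
Solving the 3×3 linear system 7x + 6y - 6z = 38, 4x - 2y - z = 3, -2x - 3z = -1 (e.g. by elimination or Cramer's rule, determinant = 150) gives (2, 3, -1).

(2, 3, -1)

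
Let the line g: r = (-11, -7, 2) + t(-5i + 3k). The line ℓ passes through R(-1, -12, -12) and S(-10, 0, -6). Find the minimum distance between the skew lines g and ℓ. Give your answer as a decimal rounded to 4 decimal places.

6.6395

A direction vector for ℓ is S − R = (-9, 12, 6).
Common perpendicular direction n = (-5, 0, 3) × (-9, 12, 6) = (-36, 3, -60).
With w = (-1, -12, -12) − (-11, -7, 2) = (10, -5, -14), w · n = 465.
Distance = |w · n| / |n| = |465| / √4905 ≈ 6.6395.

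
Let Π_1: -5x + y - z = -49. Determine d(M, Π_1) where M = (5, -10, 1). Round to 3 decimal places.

2.502

n·M − d = (-5)·(5) + (1)·(-10) + (-1)·(1) − (-49) = 13; |n| = √27.
Distance = |13| / √27 = 13/√27 ≈ 2.502.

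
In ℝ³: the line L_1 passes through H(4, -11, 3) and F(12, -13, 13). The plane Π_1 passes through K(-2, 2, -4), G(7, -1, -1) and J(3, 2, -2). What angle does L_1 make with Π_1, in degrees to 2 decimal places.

A direction vector for L_1 is F − H = (8, -2, 10).
KG = (9, -3, 3), KJ = (5, 0, 2); a normal to Π_1 is KG × KJ = (-6, -3, 15).
Using K: Π_1 has equation -6x - 3y + 15z = -54.
sin θ = |n·v| / (|n||v|) = |108| / (√270 · √168) = 0.50709.
θ ≈ 30.47°.

30.47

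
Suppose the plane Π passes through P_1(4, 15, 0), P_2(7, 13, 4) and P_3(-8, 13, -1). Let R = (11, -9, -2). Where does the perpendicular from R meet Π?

(7, 9, 10)

P_1P_2 = (3, -2, 4), P_1P_3 = (-12, -2, -1); a normal to Π is P_1P_2 × P_1P_3 = (10, -45, -30).
Using P_1: Π has equation 10x - 45y - 30z = -635.
Foot = R − λn with λ = (n·R − d)/|n|² = (575 − (-635))/3025 = 2/5.
Foot = (11, -9, -2) − (2/5)·(10, -45, -30) = (7, 9, 10).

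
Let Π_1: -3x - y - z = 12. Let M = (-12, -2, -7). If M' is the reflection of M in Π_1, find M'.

(6, 4, -1)

λ = (n·M − d)/|n|² = (45 − 12)/11 = 3.
Reflection = M − 2λn = (-12, -2, -7) − 6·(-3, -1, -1) = (6, 4, -1).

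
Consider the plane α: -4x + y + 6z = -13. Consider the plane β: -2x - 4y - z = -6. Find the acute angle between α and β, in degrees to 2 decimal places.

cos θ = |n₁·n₂| / (|n₁||n₂|) = |-2| / (√53 · √21).
θ = arccos(0.05995) ≈ 86.56°.

86.56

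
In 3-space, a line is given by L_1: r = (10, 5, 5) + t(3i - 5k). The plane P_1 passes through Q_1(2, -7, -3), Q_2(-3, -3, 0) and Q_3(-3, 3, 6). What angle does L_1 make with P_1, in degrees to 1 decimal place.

42.3

Q_1Q_2 = (-5, 4, 3), Q_1Q_3 = (-5, 10, 9); a normal to P_1 is Q_1Q_2 × Q_1Q_3 = (6, 30, -30).
Using Q_1: P_1 has equation 6x + 30y - 30z = -108.
sin θ = |n·v| / (|n||v|) = |168| / (√1836 · √34) = 0.67241.
θ ≈ 42.3°.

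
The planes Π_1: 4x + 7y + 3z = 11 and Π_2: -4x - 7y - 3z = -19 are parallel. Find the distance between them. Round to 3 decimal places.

0.930

Rescale Π_2 by 1/(-1): 4x + 7y + 3z = 19. Then distance = |11 − 19| / √74 ≈ 0.930.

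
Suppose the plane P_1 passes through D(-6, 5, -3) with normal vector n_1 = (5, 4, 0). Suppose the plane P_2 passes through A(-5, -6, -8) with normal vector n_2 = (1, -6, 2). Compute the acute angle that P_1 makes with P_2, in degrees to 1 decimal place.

P_1: n_1·r = n_1·D gives 5x + 4y = -10.
P_2: n_2·r = n_2·A gives x - 6y + 2z = 15.
cos θ = |n₁·n₂| / (|n₁||n₂|) = |-19| / (√41 · √41).
θ = arccos(0.46341) ≈ 62.4°.

62.4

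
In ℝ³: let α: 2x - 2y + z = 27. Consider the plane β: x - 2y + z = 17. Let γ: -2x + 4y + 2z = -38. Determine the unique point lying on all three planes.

Solving the 3×3 linear system 2x - 2y + z = 27, x - 2y + z = 17, -2x + 4y + 2z = -38 (e.g. by elimination or Cramer's rule, determinant = -8) gives (10, -4, -1).

(10, -4, -1)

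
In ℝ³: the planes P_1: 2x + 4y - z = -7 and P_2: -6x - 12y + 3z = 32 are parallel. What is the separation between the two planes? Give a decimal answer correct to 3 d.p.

0.800

Rescale P_2 by 1/(-3): 2x + 4y - z = -32/3. Then distance = |-7 − (-32/3)| / √21 ≈ 0.800.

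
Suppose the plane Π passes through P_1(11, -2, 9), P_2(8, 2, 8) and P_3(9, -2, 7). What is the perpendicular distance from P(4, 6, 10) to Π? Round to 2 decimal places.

2.67

P_1P_2 = (-3, 4, -1), P_1P_3 = (-2, 0, -2); a normal to Π is P_1P_2 × P_1P_3 = (-8, -4, 8).
Using P_1: Π has equation -8x - 4y + 8z = -8.
n·P − d = (-8)·(4) + (-4)·(6) + (8)·(10) − (-8) = 32; |n| = √144.
Distance = |32| / √144 = 32/√144 ≈ 2.67.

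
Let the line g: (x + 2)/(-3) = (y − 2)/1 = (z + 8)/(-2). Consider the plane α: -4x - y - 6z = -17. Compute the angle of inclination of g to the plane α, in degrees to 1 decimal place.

g has direction (-3, 1, -2) through (-2, 2, -8).
sin θ = |n·v| / (|n||v|) = |23| / (√53 · √14) = 0.84436.
θ ≈ 57.6°.

57.6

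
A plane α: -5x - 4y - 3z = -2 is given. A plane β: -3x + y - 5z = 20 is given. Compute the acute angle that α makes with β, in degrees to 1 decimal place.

51.6

cos θ = |n₁·n₂| / (|n₁||n₂|) = |26| / (√50 · √35).
θ = arccos(0.62152) ≈ 51.6°.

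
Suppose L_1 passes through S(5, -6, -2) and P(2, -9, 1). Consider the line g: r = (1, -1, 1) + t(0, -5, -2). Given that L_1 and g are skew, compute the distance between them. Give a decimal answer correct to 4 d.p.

A direction vector for L_1 is P − S = (-3, -3, 3).
Common perpendicular direction n = (-3, -3, 3) × (0, -5, -2) = (21, -6, 15).
With w = (1, -1, 1) − (5, -6, -2) = (-4, 5, 3), w · n = -69.
Distance = |w · n| / |n| = |-69| / √702 ≈ 2.6042.

2.6042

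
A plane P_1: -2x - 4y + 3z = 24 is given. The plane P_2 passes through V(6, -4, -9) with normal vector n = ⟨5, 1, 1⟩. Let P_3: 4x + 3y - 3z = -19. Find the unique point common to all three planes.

(2, -1, 8)

P_2: n·r = n·V gives 5x + y + z = 17.
Solving the 3×3 linear system -2x - 4y + 3z = 24, 5x + y + z = 17, 4x + 3y - 3z = -19 (e.g. by elimination or Cramer's rule, determinant = -31) gives (2, -1, 8).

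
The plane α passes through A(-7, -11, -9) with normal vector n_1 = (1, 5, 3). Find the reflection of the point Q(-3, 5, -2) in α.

α: n_1·r = n_1·A gives x + 5y + 3z = -89.
λ = (n·Q − d)/|n|² = (16 − (-89))/35 = 3.
Reflection = Q − 2λn = (-3, 5, -2) − 6·(1, 5, 3) = (-9, -25, -20).

(-9, -25, -20)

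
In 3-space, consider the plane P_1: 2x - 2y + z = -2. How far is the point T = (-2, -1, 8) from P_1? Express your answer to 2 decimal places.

n·T − d = (2)·(-2) + (-2)·(-1) + (1)·(8) − (-2) = 8; |n| = √9.
Distance = |8| / √9 = 8/√9 ≈ 2.67.

2.67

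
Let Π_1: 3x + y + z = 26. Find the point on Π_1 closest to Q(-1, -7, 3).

(8, -4, 6)

Foot = Q − λn with λ = (n·Q − d)/|n|² = (-7 − 26)/11 = -3.
Foot = (-1, -7, 3) − (-3)·(3, 1, 1) = (8, -4, 6).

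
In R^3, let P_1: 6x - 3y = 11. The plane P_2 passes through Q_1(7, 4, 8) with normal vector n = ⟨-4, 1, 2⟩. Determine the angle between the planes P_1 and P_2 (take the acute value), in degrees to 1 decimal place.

28.6

P_2: n·r = n·Q_1 gives -4x + y + 2z = -8.
cos θ = |n₁·n₂| / (|n₁||n₂|) = |-27| / (√45 · √21).
θ = arccos(0.87831) ≈ 28.6°.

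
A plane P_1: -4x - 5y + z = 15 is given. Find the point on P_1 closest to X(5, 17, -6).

Foot = X − λn with λ = (n·X − d)/|n|² = (-111 − 15)/42 = -3.
Foot = (5, 17, -6) − (-3)·(-4, -5, 1) = (-7, 2, -3).

(-7, 2, -3)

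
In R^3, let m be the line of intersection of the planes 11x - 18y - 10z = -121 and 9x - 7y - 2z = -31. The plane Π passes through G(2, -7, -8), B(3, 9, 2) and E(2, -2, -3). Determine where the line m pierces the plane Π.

Direction of m: (11, -18, -10) × (9, -7, -2) = (-34, -68, 85).
A point on m: solving the two plane equations with x = 9 gives (9, 20, -14).
GB = (1, 16, 10), GE = (0, 5, 5); a normal to Π is GB × GE = (30, -5, 5).
Using G: Π has equation 30x - 5y + 5z = 55.
Substitute r = (9, 20, -14) + t(-34, -68, 85) into the plane: 100 + (-255)t = 55, so t = 3/17.
Intersection: (9, 20, -14) + (3/17)·(-34, -68, 85) = (3, 8, 1).

(3, 8, 1)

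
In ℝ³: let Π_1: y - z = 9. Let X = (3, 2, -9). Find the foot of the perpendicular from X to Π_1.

Foot = X − λn with λ = (n·X − d)/|n|² = (11 − 9)/2 = 1.
Foot = (3, 2, -9) − 1·(0, 1, -1) = (3, 1, -8).

(3, 1, -8)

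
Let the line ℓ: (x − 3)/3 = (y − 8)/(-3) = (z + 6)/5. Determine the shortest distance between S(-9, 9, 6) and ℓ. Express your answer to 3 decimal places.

ℓ has direction (3, -3, 5) through (3, 8, -6).
Taking (3, 8, -6) on ℓ with direction v = (3, -3, 5): w = S − (3, 8, -6) = (-12, 1, 12), and w × v = (41, 96, 33).
Distance = |w × v| / |v| = √11986 / √43 ≈ 16.696.

16.696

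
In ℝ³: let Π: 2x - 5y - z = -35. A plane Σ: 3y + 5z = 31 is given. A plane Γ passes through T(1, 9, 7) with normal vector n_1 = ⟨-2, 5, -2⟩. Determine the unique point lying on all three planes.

(1, 7, 2)

Γ: n_1·r = n_1·T gives -2x + 5y - 2z = 29.
Solving the 3×3 linear system 2x - 5y - z = -35, 3y + 5z = 31, -2x + 5y - 2z = 29 (e.g. by elimination or Cramer's rule, determinant = -18) gives (1, 7, 2).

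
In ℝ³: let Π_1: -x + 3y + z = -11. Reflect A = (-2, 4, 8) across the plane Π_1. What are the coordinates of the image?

λ = (n·A − d)/|n|² = (22 − (-11))/11 = 3.
Reflection = A − 2λn = (-2, 4, 8) − 6·(-1, 3, 1) = (4, -14, 2).

(4, -14, 2)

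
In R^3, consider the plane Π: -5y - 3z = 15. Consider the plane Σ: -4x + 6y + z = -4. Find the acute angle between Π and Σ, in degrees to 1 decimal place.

cos θ = |n₁·n₂| / (|n₁||n₂|) = |-33| / (√34 · √53).
θ = arccos(0.77739) ≈ 39.0°.

39.0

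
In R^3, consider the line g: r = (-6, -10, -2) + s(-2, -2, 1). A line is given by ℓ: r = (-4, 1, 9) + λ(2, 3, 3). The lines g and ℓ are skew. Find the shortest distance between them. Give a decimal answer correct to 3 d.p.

3.932

Common perpendicular direction n = (-2, -2, 1) × (2, 3, 3) = (-9, 8, -2).
With w = (-4, 1, 9) − (-6, -10, -2) = (2, 11, 11), w · n = 48.
Distance = |w · n| / |n| = |48| / √149 ≈ 3.932.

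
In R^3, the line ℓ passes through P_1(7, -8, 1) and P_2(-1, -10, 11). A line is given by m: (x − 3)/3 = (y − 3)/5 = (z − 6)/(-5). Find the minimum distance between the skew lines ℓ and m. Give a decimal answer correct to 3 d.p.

2.245

A direction vector for ℓ is P_2 − P_1 = (-8, -2, 10).
m has direction (3, 5, -5) through (3, 3, 6).
Common perpendicular direction n = (-8, -2, 10) × (3, 5, -5) = (-40, -10, -34).
With w = (3, 3, 6) − (7, -8, 1) = (-4, 11, 5), w · n = -120.
Distance = |w · n| / |n| = |-120| / √2856 ≈ 2.245.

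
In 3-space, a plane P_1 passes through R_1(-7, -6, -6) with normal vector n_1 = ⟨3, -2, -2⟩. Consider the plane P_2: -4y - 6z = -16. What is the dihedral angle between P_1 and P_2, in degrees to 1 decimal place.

47.7

P_1: n_1·r = n_1·R_1 gives 3x - 2y - 2z = 3.
cos θ = |n₁·n₂| / (|n₁||n₂|) = |20| / (√17 · √52).
θ = arccos(0.67267) ≈ 47.7°.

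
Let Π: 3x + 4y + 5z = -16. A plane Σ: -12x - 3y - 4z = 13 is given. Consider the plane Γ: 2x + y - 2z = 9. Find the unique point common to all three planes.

(0, 1, -4)

Solving the 3×3 linear system 3x + 4y + 5z = -16, -12x - 3y - 4z = 13, 2x + y - 2z = 9 (e.g. by elimination or Cramer's rule, determinant = -128) gives (0, 1, -4).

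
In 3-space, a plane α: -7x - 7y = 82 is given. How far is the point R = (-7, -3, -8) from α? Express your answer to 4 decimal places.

1.2122

n·R − d = (-7)·(-7) + (-7)·(-3) + (0)·(-8) − 82 = -12; |n| = √98.
Distance = |-12| / √98 = 12/√98 ≈ 1.2122.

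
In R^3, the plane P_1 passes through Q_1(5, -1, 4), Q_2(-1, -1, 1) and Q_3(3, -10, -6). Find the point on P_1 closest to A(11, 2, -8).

(7, -6, 0)

Q_1Q_2 = (-6, 0, -3), Q_1Q_3 = (-2, -9, -10); a normal to P_1 is Q_1Q_2 × Q_1Q_3 = (-27, -54, 54).
Using Q_1: P_1 has equation -27x - 54y + 54z = 135.
Foot = A − λn with λ = (n·A − d)/|n|² = (-837 − 135)/6561 = -4/27.
Foot = (11, 2, -8) − (-4/27)·(-27, -54, 54) = (7, -6, 0).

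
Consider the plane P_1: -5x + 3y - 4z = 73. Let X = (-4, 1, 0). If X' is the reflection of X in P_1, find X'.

(-14, 7, -8)

λ = (n·X − d)/|n|² = (23 − 73)/50 = -1.
Reflection = X − 2λn = (-4, 1, 0) − (-2)·(-5, 3, -4) = (-14, 7, -8).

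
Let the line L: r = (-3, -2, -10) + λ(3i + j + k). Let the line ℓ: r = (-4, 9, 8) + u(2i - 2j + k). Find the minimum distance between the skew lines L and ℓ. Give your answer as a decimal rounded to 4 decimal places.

Common perpendicular direction n = (3, 1, 1) × (2, -2, 1) = (3, -1, -8).
With w = (-4, 9, 8) − (-3, -2, -10) = (-1, 11, 18), w · n = -158.
Distance = |w · n| / |n| = |-158| / √74 ≈ 18.3671.

18.3671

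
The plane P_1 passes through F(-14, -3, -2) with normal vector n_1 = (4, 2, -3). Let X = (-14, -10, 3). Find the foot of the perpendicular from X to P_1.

P_1: n_1·r = n_1·F gives 4x + 2y - 3z = -56.
Foot = X − λn with λ = (n·X − d)/|n|² = (-85 − (-56))/29 = -1.
Foot = (-14, -10, 3) − (-1)·(4, 2, -3) = (-10, -8, 0).

(-10, -8, 0)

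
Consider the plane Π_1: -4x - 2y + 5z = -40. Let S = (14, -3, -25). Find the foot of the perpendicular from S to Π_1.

Foot = S − λn with λ = (n·S − d)/|n|² = (-175 − (-40))/45 = -3.
Foot = (14, -3, -25) − (-3)·(-4, -2, 5) = (2, -9, -10).

(2, -9, -10)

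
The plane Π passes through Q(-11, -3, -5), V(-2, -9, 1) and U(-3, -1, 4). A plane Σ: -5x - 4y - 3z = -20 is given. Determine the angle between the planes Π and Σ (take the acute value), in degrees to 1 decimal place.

QV = (9, -6, 6), QU = (8, 2, 9); a normal to Π is QV × QU = (-66, -33, 66).
Using Q: Π has equation -66x - 33y + 66z = 495.
cos θ = |n₁·n₂| / (|n₁||n₂|) = |264| / (√9801 · √50).
θ = arccos(0.37712) ≈ 67.8°.

67.8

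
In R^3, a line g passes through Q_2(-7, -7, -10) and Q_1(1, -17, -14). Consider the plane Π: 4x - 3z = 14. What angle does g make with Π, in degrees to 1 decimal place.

A direction vector for g is Q_1 − Q_2 = (8, -10, -4).
sin θ = |n·v| / (|n||v|) = |44| / (√25 · √180) = 0.65591.
θ ≈ 41.0°.

41.0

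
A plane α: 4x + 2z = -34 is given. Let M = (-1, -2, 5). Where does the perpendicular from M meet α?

(-9, -2, 1)

Foot = M − λn with λ = (n·M − d)/|n|² = (6 − (-34))/20 = 2.
Foot = (-1, -2, 5) − 2·(4, 0, 2) = (-9, -2, 1).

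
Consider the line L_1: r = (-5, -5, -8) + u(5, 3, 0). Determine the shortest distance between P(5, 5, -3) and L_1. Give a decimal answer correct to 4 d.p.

6.0634

Taking (-5, -5, -8) on L_1 with direction v = (5, 3, 0): w = P − (-5, -5, -8) = (10, 10, 5), and w × v = (-15, 25, -20).
Distance = |w × v| / |v| = √1250 / √34 ≈ 6.0634.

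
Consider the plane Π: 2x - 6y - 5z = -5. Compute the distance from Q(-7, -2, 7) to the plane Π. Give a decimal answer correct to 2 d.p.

3.97

n·Q − d = (2)·(-7) + (-6)·(-2) + (-5)·(7) − (-5) = -32; |n| = √65.
Distance = |-32| / √65 = 32/√65 ≈ 3.97.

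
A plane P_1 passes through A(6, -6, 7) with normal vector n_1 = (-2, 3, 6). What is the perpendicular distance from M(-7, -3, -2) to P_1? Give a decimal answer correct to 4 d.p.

P_1: n_1·r = n_1·A gives -2x + 3y + 6z = 12.
n·M − d = (-2)·(-7) + (3)·(-3) + (6)·(-2) − 12 = -19; |n| = √49.
Distance = |-19| / √49 = 19/√49 ≈ 2.7143.

2.7143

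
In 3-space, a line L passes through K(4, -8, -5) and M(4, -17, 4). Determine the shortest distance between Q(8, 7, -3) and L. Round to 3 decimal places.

12.669

A direction vector for L is M − K = (0, -9, 9).
Taking (4, -8, -5) on L with direction v = (0, -9, 9): w = Q − (4, -8, -5) = (4, 15, 2), and w × v = (153, -36, -36).
Distance = |w × v| / |v| = √26001 / √162 ≈ 12.669.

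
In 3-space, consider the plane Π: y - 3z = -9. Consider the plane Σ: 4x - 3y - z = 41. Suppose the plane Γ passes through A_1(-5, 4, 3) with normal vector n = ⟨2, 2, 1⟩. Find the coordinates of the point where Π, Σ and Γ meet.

Γ: n·r = n·A_1 gives 2x + 2y + z = 1.
Solving the 3×3 linear system y - 3z = -9, 4x - 3y - z = 41, 2x + 2y + z = 1 (e.g. by elimination or Cramer's rule, determinant = -48) gives (6, -6, 1).

(6, -6, 1)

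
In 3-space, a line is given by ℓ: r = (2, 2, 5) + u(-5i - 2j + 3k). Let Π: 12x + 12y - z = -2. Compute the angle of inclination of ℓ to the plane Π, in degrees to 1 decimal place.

56.1

sin θ = |n·v| / (|n||v|) = |-87| / (√289 · √38) = 0.83019.
θ ≈ 56.1°.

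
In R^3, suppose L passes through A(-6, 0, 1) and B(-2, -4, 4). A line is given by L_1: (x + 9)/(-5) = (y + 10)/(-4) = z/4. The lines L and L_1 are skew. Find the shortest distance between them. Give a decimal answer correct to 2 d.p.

A direction vector for L is B − A = (4, -4, 3).
L_1 has direction (-5, -4, 4) through (-9, -10, 0).
Common perpendicular direction n = (4, -4, 3) × (-5, -4, 4) = (-4, -31, -36).
With w = (-9, -10, 0) − (-6, 0, 1) = (-3, -10, -1), w · n = 358.
Distance = |w · n| / |n| = |358| / √2273 ≈ 7.51.

7.51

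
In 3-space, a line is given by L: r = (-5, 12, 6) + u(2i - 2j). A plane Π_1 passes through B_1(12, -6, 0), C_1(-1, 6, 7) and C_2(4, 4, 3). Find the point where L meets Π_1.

B_1C_1 = (-13, 12, 7), B_1C_2 = (-8, 10, 3); a normal to Π_1 is B_1C_1 × B_1C_2 = (-34, -17, -34).
Using B_1: Π_1 has equation -34x - 17y - 34z = -306.
Substitute r = (-5, 12, 6) + t(2, -2, 0) into the plane: -238 + (-34)t = -306, so t = 2.
Intersection: (-5, 12, 6) + 2·(2, -2, 0) = (-1, 8, 6).

(-1, 8, 6)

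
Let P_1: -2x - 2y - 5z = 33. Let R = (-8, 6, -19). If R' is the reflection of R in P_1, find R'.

(0, 14, 1)

λ = (n·R − d)/|n|² = (99 − 33)/33 = 2.
Reflection = R − 2λn = (-8, 6, -19) − 4·(-2, -2, -5) = (0, 14, 1).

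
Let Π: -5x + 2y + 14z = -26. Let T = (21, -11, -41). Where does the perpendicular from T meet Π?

Foot = T − λn with λ = (n·T − d)/|n|² = (-701 − (-26))/225 = -3.
Foot = (21, -11, -41) − (-3)·(-5, 2, 14) = (6, -5, 1).

(6, -5, 1)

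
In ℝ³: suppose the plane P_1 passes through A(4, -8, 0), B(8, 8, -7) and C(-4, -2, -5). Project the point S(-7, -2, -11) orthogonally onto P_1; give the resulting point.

AB = (4, 16, -7), AC = (-8, 6, -5); a normal to P_1 is AB × AC = (-38, 76, 152).
Using A: P_1 has equation -38x + 76y + 152z = -760.
Foot = S − λn with λ = (n·S − d)/|n|² = (-1558 − (-760))/30324 = -1/38.
Foot = (-7, -2, -11) − (-1/38)·(-38, 76, 152) = (-8, 0, -7).

(-8, 0, -7)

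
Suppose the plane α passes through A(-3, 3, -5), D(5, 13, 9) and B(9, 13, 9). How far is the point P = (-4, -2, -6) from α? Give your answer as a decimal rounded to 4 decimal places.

3.4874

AD = (8, 10, 14), AB = (12, 10, 14); a normal to α is AD × AB = (0, 56, -40).
Using A: α has equation 56y - 40z = 368.
n·P − d = (0)·(-4) + (56)·(-2) + (-40)·(-6) − 368 = -240; |n| = √4736.
Distance = |-240| / √4736 = 240/√4736 ≈ 3.4874.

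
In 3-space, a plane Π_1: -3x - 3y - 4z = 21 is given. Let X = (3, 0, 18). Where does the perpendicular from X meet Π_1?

Foot = X − λn with λ = (n·X − d)/|n|² = (-81 − 21)/34 = -3.
Foot = (3, 0, 18) − (-3)·(-3, -3, -4) = (-6, -9, 6).

(-6, -9, 6)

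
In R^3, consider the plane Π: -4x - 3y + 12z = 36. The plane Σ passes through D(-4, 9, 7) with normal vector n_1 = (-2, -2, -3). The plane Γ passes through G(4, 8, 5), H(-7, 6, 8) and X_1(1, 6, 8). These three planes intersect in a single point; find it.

Σ: n_1·r = n_1·D gives -2x - 2y - 3z = -31.
GH = (-11, -2, 3), GX_1 = (-3, -2, 3); a normal to Γ is GH × GX_1 = (0, 24, 16).
Using G: Γ has equation 24y + 16z = 272.
Solving the 3×3 linear system -4x - 3y + 12z = 36, -2x - 2y - 3z = -31, 24y + 16z = 272 (e.g. by elimination or Cramer's rule, determinant = -832) gives (0, 8, 5).

(0, 8, 5)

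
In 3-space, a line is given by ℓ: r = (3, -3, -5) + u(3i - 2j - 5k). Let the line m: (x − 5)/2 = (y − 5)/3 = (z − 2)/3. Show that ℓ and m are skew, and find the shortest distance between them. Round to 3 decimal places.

m has direction (2, 3, 3) through (5, 5, 2).
Common perpendicular direction n = (3, -2, -5) × (2, 3, 3) = (9, -19, 13).
With w = (5, 5, 2) − (3, -3, -5) = (2, 8, 7), w · n = -43.
Since n ≠ 0 the lines are not parallel, and w · n = -43 ≠ 0 so they do not intersect; hence they are skew.
Distance = |w · n| / |n| = |-43| / √611 ≈ 1.740.

1.740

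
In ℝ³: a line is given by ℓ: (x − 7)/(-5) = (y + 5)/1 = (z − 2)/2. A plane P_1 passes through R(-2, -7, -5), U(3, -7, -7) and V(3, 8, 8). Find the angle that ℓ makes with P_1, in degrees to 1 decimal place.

7.1

ℓ has direction (-5, 1, 2) through (7, -5, 2).
RU = (5, 0, -2), RV = (5, 15, 13); a normal to P_1 is RU × RV = (30, -75, 75).
Using R: P_1 has equation 30x - 75y + 75z = 90.
sin θ = |n·v| / (|n||v|) = |-75| / (√12150 · √30) = 0.12423.
θ ≈ 7.1°.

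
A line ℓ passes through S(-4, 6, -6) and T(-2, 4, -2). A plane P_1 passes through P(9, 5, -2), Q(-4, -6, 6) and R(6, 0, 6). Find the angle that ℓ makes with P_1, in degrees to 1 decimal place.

15.4

A direction vector for ℓ is T − S = (2, -2, 4).
PQ = (-13, -11, 8), PR = (-3, -5, 8); a normal to P_1 is PQ × PR = (-48, 80, 32).
Using P: P_1 has equation -48x + 80y + 32z = -96.
sin θ = |n·v| / (|n||v|) = |-128| / (√9728 · √24) = 0.26491.
θ ≈ 15.4°.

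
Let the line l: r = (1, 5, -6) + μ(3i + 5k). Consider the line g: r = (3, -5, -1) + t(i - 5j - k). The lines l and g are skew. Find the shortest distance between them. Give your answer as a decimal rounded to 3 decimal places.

3.473

Common perpendicular direction n = (3, 0, 5) × (1, -5, -1) = (25, 8, -15).
With w = (3, -5, -1) − (1, 5, -6) = (2, -10, 5), w · n = -105.
Distance = |w · n| / |n| = |-105| / √914 ≈ 3.473.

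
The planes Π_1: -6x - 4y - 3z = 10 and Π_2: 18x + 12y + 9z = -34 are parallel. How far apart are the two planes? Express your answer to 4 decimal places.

0.1707

Rescale Π_2 by 1/(-3): -6x - 4y - 3z = 34/3. Then distance = |10 − (34/3)| / √61 ≈ 0.1707.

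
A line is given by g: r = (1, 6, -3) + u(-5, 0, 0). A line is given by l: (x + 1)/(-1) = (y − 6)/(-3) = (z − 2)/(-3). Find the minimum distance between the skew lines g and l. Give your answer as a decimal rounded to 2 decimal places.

3.54

l has direction (-1, -3, -3) through (-1, 6, 2).
Common perpendicular direction n = (-5, 0, 0) × (-1, -3, -3) = (0, -15, 15).
With w = (-1, 6, 2) − (1, 6, -3) = (-2, 0, 5), w · n = 75.
Distance = |w · n| / |n| = |75| / √450 ≈ 3.54.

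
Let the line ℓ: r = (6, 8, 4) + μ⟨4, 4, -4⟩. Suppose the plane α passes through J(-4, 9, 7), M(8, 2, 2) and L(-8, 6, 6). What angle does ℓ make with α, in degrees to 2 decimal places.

JM = (12, -7, -5), JL = (-4, -3, -1); a normal to α is JM × JL = (-8, 32, -64).
Using J: α has equation -8x + 32y - 64z = -128.
sin θ = |n·v| / (|n||v|) = |352| / (√5184 · √48) = 0.70565.
θ ≈ 44.88°.

44.88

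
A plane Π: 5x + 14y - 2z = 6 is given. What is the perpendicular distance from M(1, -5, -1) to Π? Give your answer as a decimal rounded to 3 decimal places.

n·M − d = (5)·(1) + (14)·(-5) + (-2)·(-1) − 6 = -69; |n| = √225.
Distance = |-69| / √225 = 69/√225 ≈ 4.600.

4.600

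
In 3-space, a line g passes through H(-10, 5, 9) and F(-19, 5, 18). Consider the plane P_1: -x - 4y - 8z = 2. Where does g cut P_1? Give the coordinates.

(2, 5, -3)

A direction vector for g is F − H = (-9, 0, 9).
Substitute r = (-10, 5, 9) + t(-9, 0, 9) into the plane: -82 + (-63)t = 2, so t = -4/3.
Intersection: (-10, 5, 9) + (-4/3)·(-9, 0, 9) = (2, 5, -3).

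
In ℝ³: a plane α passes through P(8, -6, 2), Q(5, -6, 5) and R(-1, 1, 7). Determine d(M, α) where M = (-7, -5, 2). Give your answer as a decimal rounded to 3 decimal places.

9.460

PQ = (-3, 0, 3), PR = (-9, 7, 5); a normal to α is PQ × PR = (-21, -12, -21).
Using P: α has equation -21x - 12y - 21z = -138.
n·M − d = (-21)·(-7) + (-12)·(-5) + (-21)·(2) − (-138) = 303; |n| = √1026.
Distance = |303| / √1026 = 303/√1026 ≈ 9.460.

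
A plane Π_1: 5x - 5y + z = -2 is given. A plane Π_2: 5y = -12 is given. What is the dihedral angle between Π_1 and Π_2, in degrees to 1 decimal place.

cos θ = |n₁·n₂| / (|n₁||n₂|) = |-25| / (√51 · √25).
θ = arccos(0.70014) ≈ 45.6°.

45.6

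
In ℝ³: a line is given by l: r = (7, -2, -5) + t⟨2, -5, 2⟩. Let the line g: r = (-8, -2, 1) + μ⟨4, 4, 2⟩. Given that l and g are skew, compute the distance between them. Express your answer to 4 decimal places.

Common perpendicular direction n = (2, -5, 2) × (4, 4, 2) = (-18, 4, 28).
With w = (-8, -2, 1) − (7, -2, -5) = (-15, 0, 6), w · n = 438.
Distance = |w · n| / |n| = |438| / √1124 ≈ 13.0644.

13.0644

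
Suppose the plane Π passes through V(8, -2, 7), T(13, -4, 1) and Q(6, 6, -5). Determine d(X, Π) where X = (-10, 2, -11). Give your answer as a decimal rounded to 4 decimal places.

VT = (5, -2, -6), VQ = (-2, 8, -12); a normal to Π is VT × VQ = (72, 72, 36).
Using V: Π has equation 72x + 72y + 36z = 684.
n·X − d = (72)·(-10) + (72)·(2) + (36)·(-11) − 684 = -1656; |n| = √11664.
Distance = |-1656| / √11664 = 1656/√11664 ≈ 15.3333.

15.3333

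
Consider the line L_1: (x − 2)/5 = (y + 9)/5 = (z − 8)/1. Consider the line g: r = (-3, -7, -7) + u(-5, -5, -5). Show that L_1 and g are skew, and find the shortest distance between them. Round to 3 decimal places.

4.950

L_1 has direction (5, 5, 1) through (2, -9, 8).
Common perpendicular direction n = (5, 5, 1) × (-5, -5, -5) = (-20, 20, 0).
With w = (-3, -7, -7) − (2, -9, 8) = (-5, 2, -15), w · n = 140.
Since n ≠ 0 the lines are not parallel, and w · n = 140 ≠ 0 so they do not intersect; hence they are skew.
Distance = |w · n| / |n| = |140| / √800 ≈ 4.950.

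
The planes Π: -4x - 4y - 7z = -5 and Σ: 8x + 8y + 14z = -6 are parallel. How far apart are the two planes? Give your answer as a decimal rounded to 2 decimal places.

0.89

Rescale Σ by 1/(-2): -4x - 4y - 7z = 3. Then distance = |-5 − 3| / √81 ≈ 0.89.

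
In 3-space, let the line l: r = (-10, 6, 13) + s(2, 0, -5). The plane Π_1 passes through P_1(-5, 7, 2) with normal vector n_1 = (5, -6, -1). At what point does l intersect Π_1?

Π_1: n_1·r = n_1·P_1 gives 5x - 6y - z = -69.
Substitute r = (-10, 6, 13) + t(2, 0, -5) into the plane: -99 + 15t = -69, so t = 2.
Intersection: (-10, 6, 13) + 2·(2, 0, -5) = (-6, 6, 3).

(-6, 6, 3)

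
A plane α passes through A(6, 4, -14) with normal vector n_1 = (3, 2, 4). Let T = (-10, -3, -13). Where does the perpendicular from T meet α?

α: n_1·r = n_1·A gives 3x + 2y + 4z = -30.
Foot = T − λn with λ = (n·T − d)/|n|² = (-88 − (-30))/29 = -2.
Foot = (-10, -3, -13) − (-2)·(3, 2, 4) = (-4, 1, -5).

(-4, 1, -5)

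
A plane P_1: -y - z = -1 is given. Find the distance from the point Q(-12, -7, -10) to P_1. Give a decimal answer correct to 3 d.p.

12.728

n·Q − d = (0)·(-12) + (-1)·(-7) + (-1)·(-10) − (-1) = 18; |n| = √2.
Distance = |18| / √2 = 18/√2 ≈ 12.728.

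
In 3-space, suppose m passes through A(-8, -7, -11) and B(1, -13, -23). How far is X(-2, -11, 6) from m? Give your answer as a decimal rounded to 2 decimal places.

A direction vector for m is B − A = (9, -6, -12).
Taking (-8, -7, -11) on m with direction v = (9, -6, -12): w = X − (-8, -7, -11) = (6, -4, 17), and w × v = (150, 225, 0).
Distance = |w × v| / |v| = √73125 / √261 ≈ 16.74.

16.74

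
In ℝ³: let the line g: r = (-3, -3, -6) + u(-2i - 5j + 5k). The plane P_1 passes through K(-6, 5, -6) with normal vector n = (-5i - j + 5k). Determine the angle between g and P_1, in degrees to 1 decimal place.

P_1: n·r = n·K gives -5x - y + 5z = -5.
sin θ = |n·v| / (|n||v|) = |40| / (√51 · √54) = 0.76222.
θ ≈ 49.7°.

49.7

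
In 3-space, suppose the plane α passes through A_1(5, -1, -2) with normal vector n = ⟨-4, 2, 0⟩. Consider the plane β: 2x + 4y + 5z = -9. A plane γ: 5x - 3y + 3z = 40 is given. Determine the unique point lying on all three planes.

α: n·r = n·A_1 gives -4x + 2y = -22.
Solving the 3×3 linear system -4x + 2y = -22, 2x + 4y + 5z = -9, 5x - 3y + 3z = 40 (e.g. by elimination or Cramer's rule, determinant = -70) gives (2, -7, 3).

(2, -7, 3)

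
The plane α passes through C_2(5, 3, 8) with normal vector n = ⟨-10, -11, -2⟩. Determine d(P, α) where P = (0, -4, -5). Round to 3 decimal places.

10.200

α: n·r = n·C_2 gives -10x - 11y - 2z = -99.
n·P − d = (-10)·(0) + (-11)·(-4) + (-2)·(-5) − (-99) = 153; |n| = √225.
Distance = |153| / √225 = 153/√225 ≈ 10.200.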